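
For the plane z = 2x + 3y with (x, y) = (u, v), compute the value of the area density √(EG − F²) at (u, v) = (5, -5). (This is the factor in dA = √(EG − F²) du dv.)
√(EG − F²)|_{(5, -5)} = sqrt(14)

E = 5, F = 6, G = 10, so EG − F² = 14. Taking the positive square root: √(EG − F²) = sqrt(14). At (u, v) = (5, -5): sqrt(14).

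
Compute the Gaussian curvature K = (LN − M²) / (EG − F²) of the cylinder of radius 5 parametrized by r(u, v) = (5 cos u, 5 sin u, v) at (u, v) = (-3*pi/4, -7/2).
K = 0

Coefficients of the first fundamental form: E = 25, F = 0, G = 1.
Coefficients of the second fundamental form: L = -5, M = 0, N = 0.
Assemble K = (LN − M²)/(EG − F²) = 0. At (u, v) = (-3*pi/4, -7/2): K = 0.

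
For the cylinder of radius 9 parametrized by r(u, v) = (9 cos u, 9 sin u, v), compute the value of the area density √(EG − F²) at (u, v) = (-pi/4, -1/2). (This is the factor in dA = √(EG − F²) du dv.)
√(EG − F²)|_{(-pi/4, -1/2)} = 9

E = 81, F = 0, G = 1, so EG − F² = 81. Taking the positive square root: √(EG − F²) = 9. At (u, v) = (-pi/4, -1/2): 9.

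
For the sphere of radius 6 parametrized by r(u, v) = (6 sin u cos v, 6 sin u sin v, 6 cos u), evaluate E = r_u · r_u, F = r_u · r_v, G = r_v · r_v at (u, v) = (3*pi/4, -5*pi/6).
E = 36;  F = 0;  G = 18

Partials: r_u = (6*cos(u)*cos(v), 6*sin(v)*cos(u), -6*sin(u)), r_v = (-6*sin(u)*sin(v), 6*sin(u)*cos(v), 0). As functions of (u, v):
  E = r_u · r_u = 36,
  F = r_u · r_v = 0,
  G = r_v · r_v = 36*sin(u)^2.
Evaluating at (u, v) = (3*pi/4, -5*pi/6): E = 36, F = 0, G = 18.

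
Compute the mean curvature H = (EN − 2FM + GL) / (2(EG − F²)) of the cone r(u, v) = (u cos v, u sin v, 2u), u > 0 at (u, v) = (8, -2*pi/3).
H = sqrt(5)/40

With E = 5, F = 0, G = u^2, L = 0, M = 0, N = 2*sqrt(5)*u^2/(5*Abs(u)), assemble
  H = (EN − 2FM + GL) / (2(EG − F²)) = sqrt(5)/(5*Abs(u)).
At (u, v) = (8, -2*pi/3): H = sqrt(5)/40.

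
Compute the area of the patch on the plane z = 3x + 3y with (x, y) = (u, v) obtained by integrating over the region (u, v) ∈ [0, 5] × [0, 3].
Area = 15*sqrt(19)

Area = ∫∫ √(EG − F²) du dv with √(EG − F²) = sqrt(19). Integrating over [0, 5] × [0, 3] gives 15*sqrt(19).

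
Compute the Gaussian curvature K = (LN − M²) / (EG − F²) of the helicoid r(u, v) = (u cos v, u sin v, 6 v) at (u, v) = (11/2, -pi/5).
K = -576/70225

Coefficients of the first fundamental form: E = 1, F = 0, G = u^2 + 36.
Coefficients of the second fundamental form: L = 0, M = -6/sqrt(u^2 + 36), N = 0.
Assemble K = (LN − M²)/(EG − F²) = -36/(u^2 + 36)^2. At (u, v) = (11/2, -pi/5): K = -576/70225.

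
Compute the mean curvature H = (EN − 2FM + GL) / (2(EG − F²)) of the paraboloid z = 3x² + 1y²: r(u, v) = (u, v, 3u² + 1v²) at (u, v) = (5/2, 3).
H = 337*sqrt(262)/68644

With E = 36*u^2 + 1, F = 12*u*v, G = 4*v^2 + 1, L = 6/sqrt(36*u^2 + 4*v^2 + 1), M = 0, N = 2/sqrt(36*u^2 + 4*v^2 + 1), assemble
  H = (EN − 2FM + GL) / (2(EG − F²)) = 4*(9*u^2 + 3*v^2 + 1)/(36*u^2 + 4*v^2 + 1)^(3/2).
At (u, v) = (5/2, 3): H = 337*sqrt(262)/68644.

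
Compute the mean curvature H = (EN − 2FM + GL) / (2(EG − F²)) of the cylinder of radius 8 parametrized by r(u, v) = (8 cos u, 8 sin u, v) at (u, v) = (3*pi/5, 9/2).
H = -1/16

With E = 64, F = 0, G = 1, L = -8, M = 0, N = 0, assemble
  H = (EN − 2FM + GL) / (2(EG − F²)) = -1/16.
At (u, v) = (3*pi/5, 9/2): H = -1/16.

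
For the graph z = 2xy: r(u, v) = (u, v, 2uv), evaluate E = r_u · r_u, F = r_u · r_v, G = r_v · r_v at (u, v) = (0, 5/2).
E = 26;  F = 0;  G = 1

Partials: r_u = (1, 0, 2*v), r_v = (0, 1, 2*u). As functions of (u, v):
  E = r_u · r_u = 4*v^2 + 1,
  F = r_u · r_v = 4*u*v,
  G = r_v · r_v = 4*u^2 + 1.
Evaluating at (u, v) = (0, 5/2): E = 26, F = 0, G = 1.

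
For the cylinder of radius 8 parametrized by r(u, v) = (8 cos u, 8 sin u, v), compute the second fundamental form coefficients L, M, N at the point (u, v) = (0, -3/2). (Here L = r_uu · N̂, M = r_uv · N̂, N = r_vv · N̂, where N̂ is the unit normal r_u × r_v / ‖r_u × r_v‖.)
L = -8;  M = 0;  N = 0

Compute the unit normal N̂(u, v) = (cos(u), sin(u), 0), and the second partials r_uu, r_uv, r_vv. Take dot products:
  L(u, v) = r_uu · N̂ = -8,
  M(u, v) = r_uv · N̂ = 0,
  N(u, v) = r_vv · N̂ = 0.
Evaluating at (u, v) = (0, -3/2):
  L = -8, M = 0, N = 0.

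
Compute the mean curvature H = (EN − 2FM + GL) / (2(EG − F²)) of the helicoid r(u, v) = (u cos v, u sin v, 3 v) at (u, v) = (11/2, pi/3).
H = 0

With E = 1, F = 0, G = u^2 + 9, L = 0, M = -3/sqrt(u^2 + 9), N = 0, assemble
  H = (EN − 2FM + GL) / (2(EG − F²)) = 0.
At (u, v) = (11/2, pi/3): H = 0.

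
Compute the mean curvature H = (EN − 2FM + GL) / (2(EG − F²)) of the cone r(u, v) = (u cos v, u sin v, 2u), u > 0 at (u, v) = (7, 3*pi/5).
H = sqrt(5)/35

With E = 5, F = 0, G = u^2, L = 0, M = 0, N = 2*sqrt(5)*u^2/(5*Abs(u)), assemble
  H = (EN − 2FM + GL) / (2(EG − F²)) = sqrt(5)/(5*Abs(u)).
At (u, v) = (7, 3*pi/5): H = sqrt(5)/35.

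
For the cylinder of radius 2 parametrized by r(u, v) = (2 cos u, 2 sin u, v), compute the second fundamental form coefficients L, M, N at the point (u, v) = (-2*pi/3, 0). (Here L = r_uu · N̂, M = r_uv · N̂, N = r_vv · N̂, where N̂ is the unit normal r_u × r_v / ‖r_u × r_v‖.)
L = -2;  M = 0;  N = 0

Compute the unit normal N̂(u, v) = (cos(u), sin(u), 0), and the second partials r_uu, r_uv, r_vv. Take dot products:
  L(u, v) = r_uu · N̂ = -2,
  M(u, v) = r_uv · N̂ = 0,
  N(u, v) = r_vv · N̂ = 0.
Evaluating at (u, v) = (-2*pi/3, 0):
  L = -2, M = 0, N = 0.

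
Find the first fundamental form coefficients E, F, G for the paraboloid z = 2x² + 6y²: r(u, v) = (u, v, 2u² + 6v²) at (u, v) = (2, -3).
E = 65;  F = -288;  G = 1297

Partials: r_u = (1, 0, 4*u), r_v = (0, 1, 12*v). As functions of (u, v):
  E = r_u · r_u = 16*u^2 + 1,
  F = r_u · r_v = 48*u*v,
  G = r_v · r_v = 144*v^2 + 1.
Evaluating at (u, v) = (2, -3): E = 65, F = -288, G = 1297.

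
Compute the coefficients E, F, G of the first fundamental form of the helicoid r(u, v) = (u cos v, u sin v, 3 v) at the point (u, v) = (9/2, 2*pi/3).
E = 1;  F = 0;  G = 117/4

Partials: r_u = (cos(v), sin(v), 0), r_v = (-u*sin(v), u*cos(v), 3). As functions of (u, v):
  E = r_u · r_u = 1,
  F = r_u · r_v = 0,
  G = r_v · r_v = u^2 + 9.
Evaluating at (u, v) = (9/2, 2*pi/3): E = 1, F = 0, G = 117/4.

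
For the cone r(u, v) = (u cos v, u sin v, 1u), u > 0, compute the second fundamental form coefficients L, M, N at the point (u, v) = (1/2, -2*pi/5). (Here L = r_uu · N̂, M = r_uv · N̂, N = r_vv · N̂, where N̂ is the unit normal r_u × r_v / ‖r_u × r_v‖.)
L = 0;  M = 0;  N = sqrt(2)/4

Compute the unit normal N̂(u, v) = (-sqrt(2)*u*cos(v)/(2*Abs(u)), -sqrt(2)*u*sin(v)/(2*Abs(u)), sqrt(2)*u/(2*Abs(u))), and the second partials r_uu, r_uv, r_vv. Take dot products:
  L(u, v) = r_uu · N̂ = 0,
  M(u, v) = r_uv · N̂ = 0,
  N(u, v) = r_vv · N̂ = sqrt(2)*u^2/(2*Abs(u)).
Evaluating at (u, v) = (1/2, -2*pi/5):
  L = 0, M = 0, N = sqrt(2)/4.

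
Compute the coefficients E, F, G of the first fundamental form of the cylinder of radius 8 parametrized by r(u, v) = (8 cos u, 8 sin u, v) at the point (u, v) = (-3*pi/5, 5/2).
E = 64;  F = 0;  G = 1

Partials: r_u = (-8*sin(u), 8*cos(u), 0), r_v = (0, 0, 1). As functions of (u, v):
  E = r_u · r_u = 64,
  F = r_u · r_v = 0,
  G = r_v · r_v = 1.
Evaluating at (u, v) = (-3*pi/5, 5/2): E = 64, F = 0, G = 1.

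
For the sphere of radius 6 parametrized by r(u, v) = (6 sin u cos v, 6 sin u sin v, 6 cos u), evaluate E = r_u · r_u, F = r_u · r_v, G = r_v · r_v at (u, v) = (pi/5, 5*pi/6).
E = 36;  F = 0;  G = 45/2 - 9*sqrt(5)/2

Partials: r_u = (6*cos(u)*cos(v), 6*sin(v)*cos(u), -6*sin(u)), r_v = (-6*sin(u)*sin(v), 6*sin(u)*cos(v), 0). As functions of (u, v):
  E = r_u · r_u = 36,
  F = r_u · r_v = 0,
  G = r_v · r_v = 36*sin(u)^2.
Evaluating at (u, v) = (pi/5, 5*pi/6): E = 36, F = 0, G = 45/2 - 9*sqrt(5)/2.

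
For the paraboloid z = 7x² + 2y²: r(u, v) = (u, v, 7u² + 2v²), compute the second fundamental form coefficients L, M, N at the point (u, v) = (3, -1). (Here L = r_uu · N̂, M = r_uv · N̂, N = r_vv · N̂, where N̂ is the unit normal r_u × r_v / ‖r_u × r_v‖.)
L = 14*sqrt(1781)/1781;  M = 0;  N = 4*sqrt(1781)/1781

Compute the unit normal N̂(u, v) = (-14*u/sqrt(196*u^2 + 16*v^2 + 1), -4*v/sqrt(196*u^2 + 16*v^2 + 1), 1/sqrt(196*u^2 + 16*v^2 + 1)), and the second partials r_uu, r_uv, r_vv. Take dot products:
  L(u, v) = r_uu · N̂ = 14/sqrt(196*u^2 + 16*v^2 + 1),
  M(u, v) = r_uv · N̂ = 0,
  N(u, v) = r_vv · N̂ = 4/sqrt(196*u^2 + 16*v^2 + 1).
Evaluating at (u, v) = (3, -1):
  L = 14*sqrt(1781)/1781, M = 0, N = 4*sqrt(1781)/1781.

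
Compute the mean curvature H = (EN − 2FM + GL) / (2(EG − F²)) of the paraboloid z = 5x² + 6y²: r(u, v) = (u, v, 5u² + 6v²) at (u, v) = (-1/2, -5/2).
H = 4661*sqrt(926)/857476

With E = 100*u^2 + 1, F = 120*u*v, G = 144*v^2 + 1, L = 10/sqrt(100*u^2 + 144*v^2 + 1), M = 0, N = 12/sqrt(100*u^2 + 144*v^2 + 1), assemble
  H = (EN − 2FM + GL) / (2(EG − F²)) = (600*u^2 + 720*v^2 + 11)/(100*u^2 + 144*v^2 + 1)^(3/2).
At (u, v) = (-1/2, -5/2): H = 4661*sqrt(926)/857476.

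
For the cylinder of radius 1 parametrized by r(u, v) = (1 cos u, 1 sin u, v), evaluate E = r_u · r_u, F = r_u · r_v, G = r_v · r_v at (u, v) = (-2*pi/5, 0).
E = 1;  F = 0;  G = 1

Partials: r_u = (-sin(u), cos(u), 0), r_v = (0, 0, 1). As functions of (u, v):
  E = r_u · r_u = 1,
  F = r_u · r_v = 0,
  G = r_v · r_v = 1.
Evaluating at (u, v) = (-2*pi/5, 0): E = 1, F = 0, G = 1.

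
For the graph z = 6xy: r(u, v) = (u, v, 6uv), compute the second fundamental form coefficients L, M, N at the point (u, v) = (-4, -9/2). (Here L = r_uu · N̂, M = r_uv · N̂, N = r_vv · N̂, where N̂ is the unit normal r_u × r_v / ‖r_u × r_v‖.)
L = 0;  M = 3*sqrt(1306)/653;  N = 0

Compute the unit normal N̂(u, v) = (-6*v/sqrt(36*u^2 + 36*v^2 + 1), -6*u/sqrt(36*u^2 + 36*v^2 + 1), 1/sqrt(36*u^2 + 36*v^2 + 1)), and the second partials r_uu, r_uv, r_vv. Take dot products:
  L(u, v) = r_uu · N̂ = 0,
  M(u, v) = r_uv · N̂ = 6/sqrt(36*u^2 + 36*v^2 + 1),
  N(u, v) = r_vv · N̂ = 0.
Evaluating at (u, v) = (-4, -9/2):
  L = 0, M = 3*sqrt(1306)/653, N = 0.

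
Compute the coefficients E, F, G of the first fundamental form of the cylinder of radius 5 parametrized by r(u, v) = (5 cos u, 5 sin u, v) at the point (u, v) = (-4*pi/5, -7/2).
E = 25;  F = 0;  G = 1

Partials: r_u = (-5*sin(u), 5*cos(u), 0), r_v = (0, 0, 1). As functions of (u, v):
  E = r_u · r_u = 25,
  F = r_u · r_v = 0,
  G = r_v · r_v = 1.
Evaluating at (u, v) = (-4*pi/5, -7/2): E = 25, F = 0, G = 1.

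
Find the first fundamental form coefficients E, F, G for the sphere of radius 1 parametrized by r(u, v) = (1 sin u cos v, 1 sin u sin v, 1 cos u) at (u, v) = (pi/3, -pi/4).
E = 1;  F = 0;  G = 3/4

Partials: r_u = (cos(u)*cos(v), sin(v)*cos(u), -sin(u)), r_v = (-sin(u)*sin(v), sin(u)*cos(v), 0). As functions of (u, v):
  E = r_u · r_u = 1,
  F = r_u · r_v = 0,
  G = r_v · r_v = sin(u)^2.
Evaluating at (u, v) = (pi/3, -pi/4): E = 1, F = 0, G = 3/4.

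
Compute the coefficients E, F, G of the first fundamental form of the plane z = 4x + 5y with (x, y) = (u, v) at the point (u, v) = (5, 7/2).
E = 17;  F = 20;  G = 26

Partials: r_u = (1, 0, 4), r_v = (0, 1, 5). As functions of (u, v):
  E = r_u · r_u = 17,
  F = r_u · r_v = 20,
  G = r_v · r_v = 26.
Evaluating at (u, v) = (5, 7/2): E = 17, F = 20, G = 26.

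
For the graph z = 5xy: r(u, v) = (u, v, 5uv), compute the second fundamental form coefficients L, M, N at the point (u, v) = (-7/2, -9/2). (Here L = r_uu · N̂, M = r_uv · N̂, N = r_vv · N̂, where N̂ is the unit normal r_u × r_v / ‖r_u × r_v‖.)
L = 0;  M = 5*sqrt(3254)/1627;  N = 0

Compute the unit normal N̂(u, v) = (-5*v/sqrt(25*u^2 + 25*v^2 + 1), -5*u/sqrt(25*u^2 + 25*v^2 + 1), 1/sqrt(25*u^2 + 25*v^2 + 1)), and the second partials r_uu, r_uv, r_vv. Take dot products:
  L(u, v) = r_uu · N̂ = 0,
  M(u, v) = r_uv · N̂ = 5/sqrt(25*u^2 + 25*v^2 + 1),
  N(u, v) = r_vv · N̂ = 0.
Evaluating at (u, v) = (-7/2, -9/2):
  L = 0, M = 5*sqrt(3254)/1627, N = 0.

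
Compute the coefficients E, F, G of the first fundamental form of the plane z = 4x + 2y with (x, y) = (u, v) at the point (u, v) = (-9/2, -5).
E = 17;  F = 8;  G = 5

Partials: r_u = (1, 0, 4), r_v = (0, 1, 2). As functions of (u, v):
  E = r_u · r_u = 17,
  F = r_u · r_v = 8,
  G = r_v · r_v = 5.
Evaluating at (u, v) = (-9/2, -5): E = 17, F = 8, G = 5.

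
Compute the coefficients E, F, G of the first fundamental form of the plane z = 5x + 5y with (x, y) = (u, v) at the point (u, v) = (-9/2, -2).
E = 26;  F = 25;  G = 26

Partials: r_u = (1, 0, 5), r_v = (0, 1, 5). As functions of (u, v):
  E = r_u · r_u = 26,
  F = r_u · r_v = 25,
  G = r_v · r_v = 26.
Evaluating at (u, v) = (-9/2, -2): E = 26, F = 25, G = 26.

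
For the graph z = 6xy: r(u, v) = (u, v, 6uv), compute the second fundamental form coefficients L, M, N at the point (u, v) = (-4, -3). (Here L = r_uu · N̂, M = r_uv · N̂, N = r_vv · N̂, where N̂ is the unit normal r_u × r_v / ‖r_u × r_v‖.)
L = 0;  M = 6*sqrt(901)/901;  N = 0

Compute the unit normal N̂(u, v) = (-6*v/sqrt(36*u^2 + 36*v^2 + 1), -6*u/sqrt(36*u^2 + 36*v^2 + 1), 1/sqrt(36*u^2 + 36*v^2 + 1)), and the second partials r_uu, r_uv, r_vv. Take dot products:
  L(u, v) = r_uu · N̂ = 0,
  M(u, v) = r_uv · N̂ = 6/sqrt(36*u^2 + 36*v^2 + 1),
  N(u, v) = r_vv · N̂ = 0.
Evaluating at (u, v) = (-4, -3):
  L = 0, M = 6*sqrt(901)/901, N = 0.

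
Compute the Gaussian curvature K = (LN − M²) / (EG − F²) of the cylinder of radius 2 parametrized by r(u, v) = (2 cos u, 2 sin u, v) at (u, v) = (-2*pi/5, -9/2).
K = 0

Coefficients of the first fundamental form: E = 4, F = 0, G = 1.
Coefficients of the second fundamental form: L = -2, M = 0, N = 0.
Assemble K = (LN − M²)/(EG − F²) = 0. At (u, v) = (-2*pi/5, -9/2): K = 0.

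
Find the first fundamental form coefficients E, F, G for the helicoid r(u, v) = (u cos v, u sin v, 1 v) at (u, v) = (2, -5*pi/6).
E = 1;  F = 0;  G = 5

Partials: r_u = (cos(v), sin(v), 0), r_v = (-u*sin(v), u*cos(v), 1). As functions of (u, v):
  E = r_u · r_u = 1,
  F = r_u · r_v = 0,
  G = r_v · r_v = u^2 + 1.
Evaluating at (u, v) = (2, -5*pi/6): E = 1, F = 0, G = 5.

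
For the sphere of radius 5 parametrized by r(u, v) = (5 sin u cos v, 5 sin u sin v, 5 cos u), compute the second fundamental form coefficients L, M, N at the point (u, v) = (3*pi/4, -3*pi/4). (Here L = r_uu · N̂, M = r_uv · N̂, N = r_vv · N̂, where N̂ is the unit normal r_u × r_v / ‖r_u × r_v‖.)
L = -5;  M = 0;  N = -5/2

Compute the unit normal N̂(u, v) = (sin(u)^2*cos(v)/Abs(sin(u)), sin(u)^2*sin(v)/Abs(sin(u)), sin(2*u)/(2*Abs(sin(u)))), and the second partials r_uu, r_uv, r_vv. Take dot products:
  L(u, v) = r_uu · N̂ = -5*sin(u)/Abs(sin(u)),
  M(u, v) = r_uv · N̂ = 0,
  N(u, v) = r_vv · N̂ = -5*sin(u)^3/Abs(sin(u)).
Evaluating at (u, v) = (3*pi/4, -3*pi/4):
  L = -5, M = 0, N = -5/2.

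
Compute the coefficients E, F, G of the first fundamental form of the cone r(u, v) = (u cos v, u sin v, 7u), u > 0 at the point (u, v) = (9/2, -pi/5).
E = 50;  F = 0;  G = 81/4

Partials: r_u = (cos(v), sin(v), 7), r_v = (-u*sin(v), u*cos(v), 0). As functions of (u, v):
  E = r_u · r_u = 50,
  F = r_u · r_v = 0,
  G = r_v · r_v = u^2.
Evaluating at (u, v) = (9/2, -pi/5): E = 50, F = 0, G = 81/4.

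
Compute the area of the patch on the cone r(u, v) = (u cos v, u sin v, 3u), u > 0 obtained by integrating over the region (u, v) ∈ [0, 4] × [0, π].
Area = 8*sqrt(10)*pi

Area = ∫∫ √(EG − F²) du dv with √(EG − F²) = sqrt(10)*Abs(u). Integrating over [0, 4] × [0, π] gives 8*sqrt(10)*pi.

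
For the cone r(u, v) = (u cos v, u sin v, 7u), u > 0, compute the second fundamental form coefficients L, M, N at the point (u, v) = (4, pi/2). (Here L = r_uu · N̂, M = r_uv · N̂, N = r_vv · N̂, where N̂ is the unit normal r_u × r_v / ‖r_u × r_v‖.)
L = 0;  M = 0;  N = 14*sqrt(2)/5

Compute the unit normal N̂(u, v) = (-7*sqrt(2)*u*cos(v)/(10*Abs(u)), -7*sqrt(2)*u*sin(v)/(10*Abs(u)), sqrt(2)*u/(10*Abs(u))), and the second partials r_uu, r_uv, r_vv. Take dot products:
  L(u, v) = r_uu · N̂ = 0,
  M(u, v) = r_uv · N̂ = 0,
  N(u, v) = r_vv · N̂ = 7*sqrt(2)*u^2/(10*Abs(u)).
Evaluating at (u, v) = (4, pi/2):
  L = 0, M = 0, N = 14*sqrt(2)/5.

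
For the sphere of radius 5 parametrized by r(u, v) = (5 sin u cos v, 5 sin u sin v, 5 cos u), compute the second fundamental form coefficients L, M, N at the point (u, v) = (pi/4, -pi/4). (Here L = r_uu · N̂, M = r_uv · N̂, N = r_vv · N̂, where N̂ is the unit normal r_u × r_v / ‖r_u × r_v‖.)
L = -5;  M = 0;  N = -5/2

Compute the unit normal N̂(u, v) = (sin(u)^2*cos(v)/Abs(sin(u)), sin(u)^2*sin(v)/Abs(sin(u)), sin(2*u)/(2*Abs(sin(u)))), and the second partials r_uu, r_uv, r_vv. Take dot products:
  L(u, v) = r_uu · N̂ = -5*sin(u)/Abs(sin(u)),
  M(u, v) = r_uv · N̂ = 0,
  N(u, v) = r_vv · N̂ = -5*sin(u)^3/Abs(sin(u)).
Evaluating at (u, v) = (pi/4, -pi/4):
  L = -5, M = 0, N = -5/2.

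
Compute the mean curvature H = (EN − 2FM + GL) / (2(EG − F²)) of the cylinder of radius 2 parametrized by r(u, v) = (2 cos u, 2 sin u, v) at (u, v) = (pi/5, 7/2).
H = -1/4

With E = 4, F = 0, G = 1, L = -2, M = 0, N = 0, assemble
  H = (EN − 2FM + GL) / (2(EG − F²)) = -1/4.
At (u, v) = (pi/5, 7/2): H = -1/4.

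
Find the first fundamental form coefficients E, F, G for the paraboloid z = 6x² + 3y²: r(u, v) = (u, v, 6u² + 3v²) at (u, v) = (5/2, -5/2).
E = 901;  F = -450;  G = 226

Partials: r_u = (1, 0, 12*u), r_v = (0, 1, 6*v). As functions of (u, v):
  E = r_u · r_u = 144*u^2 + 1,
  F = r_u · r_v = 72*u*v,
  G = r_v · r_v = 36*v^2 + 1.
Evaluating at (u, v) = (5/2, -5/2): E = 901, F = -450, G = 226.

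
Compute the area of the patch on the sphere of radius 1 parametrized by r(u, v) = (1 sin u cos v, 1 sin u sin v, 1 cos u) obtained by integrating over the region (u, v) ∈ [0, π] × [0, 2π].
Area = 4*pi

Area = ∫∫ √(EG − F²) du dv with √(EG − F²) = Abs(sin(u)). Integrating over [0, π] × [0, 2π] gives 4*pi.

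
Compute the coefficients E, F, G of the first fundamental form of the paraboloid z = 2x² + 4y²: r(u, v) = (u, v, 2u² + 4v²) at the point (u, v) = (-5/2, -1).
E = 101;  F = 80;  G = 65

Partials: r_u = (1, 0, 4*u), r_v = (0, 1, 8*v). As functions of (u, v):
  E = r_u · r_u = 16*u^2 + 1,
  F = r_u · r_v = 32*u*v,
  G = r_v · r_v = 64*v^2 + 1.
Evaluating at (u, v) = (-5/2, -1): E = 101, F = 80, G = 65.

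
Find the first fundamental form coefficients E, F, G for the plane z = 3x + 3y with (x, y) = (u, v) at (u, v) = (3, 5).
E = 10;  F = 9;  G = 10

Partials: r_u = (1, 0, 3), r_v = (0, 1, 3). As functions of (u, v):
  E = r_u · r_u = 10,
  F = r_u · r_v = 9,
  G = r_v · r_v = 10.
Evaluating at (u, v) = (3, 5): E = 10, F = 9, G = 10.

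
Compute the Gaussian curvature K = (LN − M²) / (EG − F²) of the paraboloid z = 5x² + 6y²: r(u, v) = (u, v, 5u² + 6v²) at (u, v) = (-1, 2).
K = 120/458329

Coefficients of the first fundamental form: E = 100*u^2 + 1, F = 120*u*v, G = 144*v^2 + 1.
Coefficients of the second fundamental form: L = 10/sqrt(100*u^2 + 144*v^2 + 1), M = 0, N = 12/sqrt(100*u^2 + 144*v^2 + 1).
Assemble K = (LN − M²)/(EG − F²) = 120/(10000*u^4 + 28800*u^2*v^2 + 200*u^2 + 20736*v^4 + 288*v^2 + 1). At (u, v) = (-1, 2): K = 120/458329.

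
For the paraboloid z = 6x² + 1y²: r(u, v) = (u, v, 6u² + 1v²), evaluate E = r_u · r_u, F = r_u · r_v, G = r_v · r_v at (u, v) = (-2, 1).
E = 577;  F = -48;  G = 5

Partials: r_u = (1, 0, 12*u), r_v = (0, 1, 2*v). As functions of (u, v):
  E = r_u · r_u = 144*u^2 + 1,
  F = r_u · r_v = 24*u*v,
  G = r_v · r_v = 4*v^2 + 1.
Evaluating at (u, v) = (-2, 1): E = 577, F = -48, G = 5.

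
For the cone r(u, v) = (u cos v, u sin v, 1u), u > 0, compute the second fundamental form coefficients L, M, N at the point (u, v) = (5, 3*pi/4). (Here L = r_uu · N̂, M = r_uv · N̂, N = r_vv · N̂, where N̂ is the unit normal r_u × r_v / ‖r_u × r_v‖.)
L = 0;  M = 0;  N = 5*sqrt(2)/2

Compute the unit normal N̂(u, v) = (-sqrt(2)*u*cos(v)/(2*Abs(u)), -sqrt(2)*u*sin(v)/(2*Abs(u)), sqrt(2)*u/(2*Abs(u))), and the second partials r_uu, r_uv, r_vv. Take dot products:
  L(u, v) = r_uu · N̂ = 0,
  M(u, v) = r_uv · N̂ = 0,
  N(u, v) = r_vv · N̂ = sqrt(2)*u^2/(2*Abs(u)).
Evaluating at (u, v) = (5, 3*pi/4):
  L = 0, M = 0, N = 5*sqrt(2)/2.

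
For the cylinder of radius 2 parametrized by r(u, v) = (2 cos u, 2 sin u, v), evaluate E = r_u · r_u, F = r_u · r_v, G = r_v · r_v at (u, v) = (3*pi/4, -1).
E = 4;  F = 0;  G = 1

Partials: r_u = (-2*sin(u), 2*cos(u), 0), r_v = (0, 0, 1). As functions of (u, v):
  E = r_u · r_u = 4,
  F = r_u · r_v = 0,
  G = r_v · r_v = 1.
Evaluating at (u, v) = (3*pi/4, -1): E = 4, F = 0, G = 1.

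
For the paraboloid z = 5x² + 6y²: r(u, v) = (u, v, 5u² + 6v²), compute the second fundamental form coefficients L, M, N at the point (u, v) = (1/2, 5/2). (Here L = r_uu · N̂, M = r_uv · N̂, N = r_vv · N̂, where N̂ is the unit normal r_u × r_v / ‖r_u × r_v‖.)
L = 5*sqrt(926)/463;  M = 0;  N = 6*sqrt(926)/463

Compute the unit normal N̂(u, v) = (-10*u/sqrt(100*u^2 + 144*v^2 + 1), -12*v/sqrt(100*u^2 + 144*v^2 + 1), 1/sqrt(100*u^2 + 144*v^2 + 1)), and the second partials r_uu, r_uv, r_vv. Take dot products:
  L(u, v) = r_uu · N̂ = 10/sqrt(100*u^2 + 144*v^2 + 1),
  M(u, v) = r_uv · N̂ = 0,
  N(u, v) = r_vv · N̂ = 12/sqrt(100*u^2 + 144*v^2 + 1).
Evaluating at (u, v) = (1/2, 5/2):
  L = 5*sqrt(926)/463, M = 0, N = 6*sqrt(926)/463.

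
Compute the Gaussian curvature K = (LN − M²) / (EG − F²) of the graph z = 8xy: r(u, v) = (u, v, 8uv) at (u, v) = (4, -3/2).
K = -64/1366561

Coefficients of the first fundamental form: E = 64*v^2 + 1, F = 64*u*v, G = 64*u^2 + 1.
Coefficients of the second fundamental form: L = 0, M = 8/sqrt(64*u^2 + 64*v^2 + 1), N = 0.
Assemble K = (LN − M²)/(EG − F²) = -64/(4096*u^4 + 8192*u^2*v^2 + 128*u^2 + 4096*v^4 + 128*v^2 + 1). At (u, v) = (4, -3/2): K = -64/1366561.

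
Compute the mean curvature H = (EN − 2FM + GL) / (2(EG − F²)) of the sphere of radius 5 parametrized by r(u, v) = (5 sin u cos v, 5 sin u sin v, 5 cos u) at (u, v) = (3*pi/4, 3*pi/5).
H = -1/5

With E = 25, F = 0, G = 25*sin(u)^2, L = -5*sin(u)/Abs(sin(u)), M = 0, N = -5*sin(u)^3/Abs(sin(u)), assemble
  H = (EN − 2FM + GL) / (2(EG − F²)) = -sin(u)/(5*Abs(sin(u))).
At (u, v) = (3*pi/4, 3*pi/5): H = -1/5.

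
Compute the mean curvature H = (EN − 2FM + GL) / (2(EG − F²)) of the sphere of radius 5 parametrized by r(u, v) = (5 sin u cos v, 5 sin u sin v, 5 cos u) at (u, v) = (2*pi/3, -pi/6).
H = -1/5

With E = 25, F = 0, G = 25*sin(u)^2, L = -5*sin(u)/Abs(sin(u)), M = 0, N = -5*sin(u)^3/Abs(sin(u)), assemble
  H = (EN − 2FM + GL) / (2(EG − F²)) = -sin(u)/(5*Abs(sin(u))).
At (u, v) = (2*pi/3, -pi/6): H = -1/5.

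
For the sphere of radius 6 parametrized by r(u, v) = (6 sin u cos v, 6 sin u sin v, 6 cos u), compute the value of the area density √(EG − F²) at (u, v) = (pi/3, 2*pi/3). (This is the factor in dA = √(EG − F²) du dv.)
√(EG − F²)|_{(pi/3, 2*pi/3)} = 18*sqrt(3)

E = 36, F = 0, G = 36*sin(u)^2, so EG − F² = 1296*sin(u)^2. Taking the positive square root: √(EG − F²) = 36*Abs(sin(u)). At (u, v) = (pi/3, 2*pi/3): 18*sqrt(3).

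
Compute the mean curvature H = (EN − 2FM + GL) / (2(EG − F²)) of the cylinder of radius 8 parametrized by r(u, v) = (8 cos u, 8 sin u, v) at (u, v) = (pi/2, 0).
H = -1/16

With E = 64, F = 0, G = 1, L = -8, M = 0, N = 0, assemble
  H = (EN − 2FM + GL) / (2(EG − F²)) = -1/16.
At (u, v) = (pi/2, 0): H = -1/16.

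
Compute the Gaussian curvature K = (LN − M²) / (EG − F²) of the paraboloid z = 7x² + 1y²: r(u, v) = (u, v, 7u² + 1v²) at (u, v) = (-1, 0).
K = 28/38809

Coefficients of the first fundamental form: E = 196*u^2 + 1, F = 28*u*v, G = 4*v^2 + 1.
Coefficients of the second fundamental form: L = 14/sqrt(196*u^2 + 4*v^2 + 1), M = 0, N = 2/sqrt(196*u^2 + 4*v^2 + 1).
Assemble K = (LN − M²)/(EG − F²) = 28/(38416*u^4 + 1568*u^2*v^2 + 392*u^2 + 16*v^4 + 8*v^2 + 1). At (u, v) = (-1, 0): K = 28/38809.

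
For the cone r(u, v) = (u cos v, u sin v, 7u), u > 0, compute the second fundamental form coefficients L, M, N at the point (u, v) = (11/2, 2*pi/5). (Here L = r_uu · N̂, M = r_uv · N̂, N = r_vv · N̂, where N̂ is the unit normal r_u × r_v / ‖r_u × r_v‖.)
L = 0;  M = 0;  N = 77*sqrt(2)/20

Compute the unit normal N̂(u, v) = (-7*sqrt(2)*u*cos(v)/(10*Abs(u)), -7*sqrt(2)*u*sin(v)/(10*Abs(u)), sqrt(2)*u/(10*Abs(u))), and the second partials r_uu, r_uv, r_vv. Take dot products:
  L(u, v) = r_uu · N̂ = 0,
  M(u, v) = r_uv · N̂ = 0,
  N(u, v) = r_vv · N̂ = 7*sqrt(2)*u^2/(10*Abs(u)).
Evaluating at (u, v) = (11/2, 2*pi/5):
  L = 0, M = 0, N = 77*sqrt(2)/20.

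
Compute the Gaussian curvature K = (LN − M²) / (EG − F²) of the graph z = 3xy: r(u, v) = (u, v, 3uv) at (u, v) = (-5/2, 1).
K = -144/70225

Coefficients of the first fundamental form: E = 9*v^2 + 1, F = 9*u*v, G = 9*u^2 + 1.
Coefficients of the second fundamental form: L = 0, M = 3/sqrt(9*u^2 + 9*v^2 + 1), N = 0.
Assemble K = (LN − M²)/(EG − F²) = -9/(81*u^4 + 162*u^2*v^2 + 18*u^2 + 81*v^4 + 18*v^2 + 1). At (u, v) = (-5/2, 1): K = -144/70225.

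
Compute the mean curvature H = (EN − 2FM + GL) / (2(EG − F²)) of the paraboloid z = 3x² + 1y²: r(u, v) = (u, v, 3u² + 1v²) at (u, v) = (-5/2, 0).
H = 229*sqrt(226)/51076

With E = 36*u^2 + 1, F = 12*u*v, G = 4*v^2 + 1, L = 6/sqrt(36*u^2 + 4*v^2 + 1), M = 0, N = 2/sqrt(36*u^2 + 4*v^2 + 1), assemble
  H = (EN − 2FM + GL) / (2(EG − F²)) = 4*(9*u^2 + 3*v^2 + 1)/(36*u^2 + 4*v^2 + 1)^(3/2).
At (u, v) = (-5/2, 0): H = 229*sqrt(226)/51076.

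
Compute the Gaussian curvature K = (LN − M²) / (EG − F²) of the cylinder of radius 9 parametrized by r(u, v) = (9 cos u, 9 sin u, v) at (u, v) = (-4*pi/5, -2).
K = 0

Coefficients of the first fundamental form: E = 81, F = 0, G = 1.
Coefficients of the second fundamental form: L = -9, M = 0, N = 0.
Assemble K = (LN − M²)/(EG − F²) = 0. At (u, v) = (-4*pi/5, -2): K = 0.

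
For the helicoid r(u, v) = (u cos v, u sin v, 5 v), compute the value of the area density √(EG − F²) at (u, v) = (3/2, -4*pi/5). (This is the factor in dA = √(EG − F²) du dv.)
√(EG − F²)|_{(3/2, -4*pi/5)} = sqrt(109)/2

E = 1, F = 0, G = u^2 + 25, so EG − F² = u^2 + 25. Taking the positive square root: √(EG − F²) = sqrt(u^2 + 25). At (u, v) = (3/2, -4*pi/5): sqrt(109)/2.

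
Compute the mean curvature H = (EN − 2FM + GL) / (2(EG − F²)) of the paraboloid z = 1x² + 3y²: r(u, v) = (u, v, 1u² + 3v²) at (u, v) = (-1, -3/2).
H = 97*sqrt(86)/7396

With E = 4*u^2 + 1, F = 12*u*v, G = 36*v^2 + 1, L = 2/sqrt(4*u^2 + 36*v^2 + 1), M = 0, N = 6/sqrt(4*u^2 + 36*v^2 + 1), assemble
  H = (EN − 2FM + GL) / (2(EG − F²)) = 4*(3*u^2 + 9*v^2 + 1)/(4*u^2 + 36*v^2 + 1)^(3/2).
At (u, v) = (-1, -3/2): H = 97*sqrt(86)/7396.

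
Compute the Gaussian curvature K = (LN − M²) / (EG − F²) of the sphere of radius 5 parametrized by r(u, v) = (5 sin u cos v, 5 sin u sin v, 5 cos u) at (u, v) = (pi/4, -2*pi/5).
K = 1/25

Coefficients of the first fundamental form: E = 25, F = 0, G = 25*sin(u)^2.
Coefficients of the second fundamental form: L = -5*sin(u)/Abs(sin(u)), M = 0, N = -5*sin(u)^3/Abs(sin(u)).
Assemble K = (LN − M²)/(EG − F²) = 1/25. At (u, v) = (pi/4, -2*pi/5): K = 1/25.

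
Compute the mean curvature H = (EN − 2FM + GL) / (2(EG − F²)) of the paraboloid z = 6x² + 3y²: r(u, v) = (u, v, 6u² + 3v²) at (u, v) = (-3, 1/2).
H = 3951*sqrt(1306)/1705636

With E = 144*u^2 + 1, F = 72*u*v, G = 36*v^2 + 1, L = 12/sqrt(144*u^2 + 36*v^2 + 1), M = 0, N = 6/sqrt(144*u^2 + 36*v^2 + 1), assemble
  H = (EN − 2FM + GL) / (2(EG − F²)) = 9*(48*u^2 + 24*v^2 + 1)/(144*u^2 + 36*v^2 + 1)^(3/2).
At (u, v) = (-3, 1/2): H = 3951*sqrt(1306)/1705636.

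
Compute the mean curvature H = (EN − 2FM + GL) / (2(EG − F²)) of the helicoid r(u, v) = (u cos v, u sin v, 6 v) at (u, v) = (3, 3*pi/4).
H = 0

With E = 1, F = 0, G = u^2 + 36, L = 0, M = -6/sqrt(u^2 + 36), N = 0, assemble
  H = (EN − 2FM + GL) / (2(EG − F²)) = 0.
At (u, v) = (3, 3*pi/4): H = 0.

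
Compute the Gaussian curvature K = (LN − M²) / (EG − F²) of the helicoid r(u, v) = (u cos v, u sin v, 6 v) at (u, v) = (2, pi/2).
K = -9/400

Coefficients of the first fundamental form: E = 1, F = 0, G = u^2 + 36.
Coefficients of the second fundamental form: L = 0, M = -6/sqrt(u^2 + 36), N = 0.
Assemble K = (LN − M²)/(EG − F²) = -36/(u^2 + 36)^2. At (u, v) = (2, pi/2): K = -9/400.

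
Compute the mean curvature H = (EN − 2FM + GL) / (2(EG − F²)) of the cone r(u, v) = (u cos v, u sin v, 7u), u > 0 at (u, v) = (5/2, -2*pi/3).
H = 7*sqrt(2)/50

With E = 50, F = 0, G = u^2, L = 0, M = 0, N = 7*sqrt(2)*u^2/(10*Abs(u)), assemble
  H = (EN − 2FM + GL) / (2(EG − F²)) = 7*sqrt(2)/(20*Abs(u)).
At (u, v) = (5/2, -2*pi/3): H = 7*sqrt(2)/50.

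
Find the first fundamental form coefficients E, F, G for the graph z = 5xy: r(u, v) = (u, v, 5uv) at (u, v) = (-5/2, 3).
E = 226;  F = -375/2;  G = 629/4

Partials: r_u = (1, 0, 5*v), r_v = (0, 1, 5*u). As functions of (u, v):
  E = r_u · r_u = 25*v^2 + 1,
  F = r_u · r_v = 25*u*v,
  G = r_v · r_v = 25*u^2 + 1.
Evaluating at (u, v) = (-5/2, 3): E = 226, F = -375/2, G = 629/4.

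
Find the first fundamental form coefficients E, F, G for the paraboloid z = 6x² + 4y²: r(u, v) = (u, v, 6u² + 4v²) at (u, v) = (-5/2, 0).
E = 901;  F = 0;  G = 1

Partials: r_u = (1, 0, 12*u), r_v = (0, 1, 8*v). As functions of (u, v):
  E = r_u · r_u = 144*u^2 + 1,
  F = r_u · r_v = 96*u*v,
  G = r_v · r_v = 64*v^2 + 1.
Evaluating at (u, v) = (-5/2, 0): E = 901, F = 0, G = 1.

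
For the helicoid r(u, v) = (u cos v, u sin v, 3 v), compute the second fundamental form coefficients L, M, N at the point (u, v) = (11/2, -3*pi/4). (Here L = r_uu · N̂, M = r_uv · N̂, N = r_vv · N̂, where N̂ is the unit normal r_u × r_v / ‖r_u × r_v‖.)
L = 0;  M = -6*sqrt(157)/157;  N = 0

Compute the unit normal N̂(u, v) = (3*sin(v)/sqrt(u^2 + 9), -3*cos(v)/sqrt(u^2 + 9), u/sqrt(u^2 + 9)), and the second partials r_uu, r_uv, r_vv. Take dot products:
  L(u, v) = r_uu · N̂ = 0,
  M(u, v) = r_uv · N̂ = -3/sqrt(u^2 + 9),
  N(u, v) = r_vv · N̂ = 0.
Evaluating at (u, v) = (11/2, -3*pi/4):
  L = 0, M = -6*sqrt(157)/157, N = 0.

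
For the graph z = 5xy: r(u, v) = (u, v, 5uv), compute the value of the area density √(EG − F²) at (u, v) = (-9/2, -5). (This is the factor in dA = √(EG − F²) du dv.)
√(EG − F²)|_{(-9/2, -5)} = sqrt(4529)/2

E = 25*v^2 + 1, F = 25*u*v, G = 25*u^2 + 1, so EG − F² = 25*u^2 + 25*v^2 + 1. Taking the positive square root: √(EG − F²) = sqrt(25*u^2 + 25*v^2 + 1). At (u, v) = (-9/2, -5): sqrt(4529)/2.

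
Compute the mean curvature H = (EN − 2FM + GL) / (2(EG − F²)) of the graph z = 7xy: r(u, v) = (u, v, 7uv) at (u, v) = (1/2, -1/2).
H = 343*sqrt(102)/5202

With E = 49*v^2 + 1, F = 49*u*v, G = 49*u^2 + 1, L = 0, M = 7/sqrt(49*u^2 + 49*v^2 + 1), N = 0, assemble
  H = (EN − 2FM + GL) / (2(EG − F²)) = -343*u*v/(49*u^2 + 49*v^2 + 1)^(3/2).
At (u, v) = (1/2, -1/2): H = 343*sqrt(102)/5202.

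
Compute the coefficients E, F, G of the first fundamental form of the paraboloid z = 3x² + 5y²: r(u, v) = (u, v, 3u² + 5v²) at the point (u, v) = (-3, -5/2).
E = 325;  F = 450;  G = 626

Partials: r_u = (1, 0, 6*u), r_v = (0, 1, 10*v). As functions of (u, v):
  E = r_u · r_u = 36*u^2 + 1,
  F = r_u · r_v = 60*u*v,
  G = r_v · r_v = 100*v^2 + 1.
Evaluating at (u, v) = (-3, -5/2): E = 325, F = 450, G = 626.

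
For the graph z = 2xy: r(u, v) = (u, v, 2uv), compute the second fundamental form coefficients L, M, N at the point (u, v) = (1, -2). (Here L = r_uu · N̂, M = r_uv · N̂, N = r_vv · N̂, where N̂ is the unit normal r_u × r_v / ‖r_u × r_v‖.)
L = 0;  M = 2*sqrt(21)/21;  N = 0

Compute the unit normal N̂(u, v) = (-2*v/sqrt(4*u^2 + 4*v^2 + 1), -2*u/sqrt(4*u^2 + 4*v^2 + 1), 1/sqrt(4*u^2 + 4*v^2 + 1)), and the second partials r_uu, r_uv, r_vv. Take dot products:
  L(u, v) = r_uu · N̂ = 0,
  M(u, v) = r_uv · N̂ = 2/sqrt(4*u^2 + 4*v^2 + 1),
  N(u, v) = r_vv · N̂ = 0.
Evaluating at (u, v) = (1, -2):
  L = 0, M = 2*sqrt(21)/21, N = 0.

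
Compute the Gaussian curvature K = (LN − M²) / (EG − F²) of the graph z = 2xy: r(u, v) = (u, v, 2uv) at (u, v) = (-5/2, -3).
K = -1/961

Coefficients of the first fundamental form: E = 4*v^2 + 1, F = 4*u*v, G = 4*u^2 + 1.
Coefficients of the second fundamental form: L = 0, M = 2/sqrt(4*u^2 + 4*v^2 + 1), N = 0.
Assemble K = (LN − M²)/(EG − F²) = -4/(16*u^4 + 32*u^2*v^2 + 8*u^2 + 16*v^4 + 8*v^2 + 1). At (u, v) = (-5/2, -3): K = -1/961.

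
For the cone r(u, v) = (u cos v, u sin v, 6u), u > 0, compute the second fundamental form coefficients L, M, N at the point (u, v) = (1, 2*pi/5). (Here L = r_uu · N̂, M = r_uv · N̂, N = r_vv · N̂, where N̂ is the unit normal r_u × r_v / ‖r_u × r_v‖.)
L = 0;  M = 0;  N = 6*sqrt(37)/37

Compute the unit normal N̂(u, v) = (-6*sqrt(37)*u*cos(v)/(37*Abs(u)), -6*sqrt(37)*u*sin(v)/(37*Abs(u)), sqrt(37)*u/(37*Abs(u))), and the second partials r_uu, r_uv, r_vv. Take dot products:
  L(u, v) = r_uu · N̂ = 0,
  M(u, v) = r_uv · N̂ = 0,
  N(u, v) = r_vv · N̂ = 6*sqrt(37)*u^2/(37*Abs(u)).
Evaluating at (u, v) = (1, 2*pi/5):
  L = 0, M = 0, N = 6*sqrt(37)/37.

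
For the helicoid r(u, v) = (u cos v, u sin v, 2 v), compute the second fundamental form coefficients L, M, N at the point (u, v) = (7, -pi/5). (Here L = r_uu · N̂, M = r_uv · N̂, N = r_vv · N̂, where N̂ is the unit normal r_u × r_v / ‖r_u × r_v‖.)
L = 0;  M = -2*sqrt(53)/53;  N = 0

Compute the unit normal N̂(u, v) = (2*sin(v)/sqrt(u^2 + 4), -2*cos(v)/sqrt(u^2 + 4), u/sqrt(u^2 + 4)), and the second partials r_uu, r_uv, r_vv. Take dot products:
  L(u, v) = r_uu · N̂ = 0,
  M(u, v) = r_uv · N̂ = -2/sqrt(u^2 + 4),
  N(u, v) = r_vv · N̂ = 0.
Evaluating at (u, v) = (7, -pi/5):
  L = 0, M = -2*sqrt(53)/53, N = 0.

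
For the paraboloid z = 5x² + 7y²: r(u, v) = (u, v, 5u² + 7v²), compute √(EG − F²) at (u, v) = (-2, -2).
√(EG − F²)|_{(-2, -2)} = sqrt(1185)

E = 100*u^2 + 1, F = 140*u*v, G = 196*v^2 + 1; EG − F² = 100*u^2 + 196*v^2 + 1; √(EG − F²) = sqrt(100*u^2 + 196*v^2 + 1). At the given point: sqrt(1185).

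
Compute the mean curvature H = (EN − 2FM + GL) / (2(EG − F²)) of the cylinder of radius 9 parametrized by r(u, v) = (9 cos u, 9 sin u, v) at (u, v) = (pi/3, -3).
H = -1/18

With E = 81, F = 0, G = 1, L = -9, M = 0, N = 0, assemble
  H = (EN − 2FM + GL) / (2(EG − F²)) = -1/18.
At (u, v) = (pi/3, -3): H = -1/18.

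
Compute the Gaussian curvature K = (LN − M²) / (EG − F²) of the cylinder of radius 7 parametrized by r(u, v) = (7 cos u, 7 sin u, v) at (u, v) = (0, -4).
K = 0

Coefficients of the first fundamental form: E = 49, F = 0, G = 1.
Coefficients of the second fundamental form: L = -7, M = 0, N = 0.
Assemble K = (LN − M²)/(EG − F²) = 0. At (u, v) = (0, -4): K = 0.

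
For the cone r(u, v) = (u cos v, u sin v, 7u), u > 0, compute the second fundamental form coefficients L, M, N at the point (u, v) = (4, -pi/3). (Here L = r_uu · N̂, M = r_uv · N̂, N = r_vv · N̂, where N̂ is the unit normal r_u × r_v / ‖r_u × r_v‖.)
L = 0;  M = 0;  N = 14*sqrt(2)/5

Compute the unit normal N̂(u, v) = (-7*sqrt(2)*u*cos(v)/(10*Abs(u)), -7*sqrt(2)*u*sin(v)/(10*Abs(u)), sqrt(2)*u/(10*Abs(u))), and the second partials r_uu, r_uv, r_vv. Take dot products:
  L(u, v) = r_uu · N̂ = 0,
  M(u, v) = r_uv · N̂ = 0,
  N(u, v) = r_vv · N̂ = 7*sqrt(2)*u^2/(10*Abs(u)).
Evaluating at (u, v) = (4, -pi/3):
  L = 0, M = 0, N = 14*sqrt(2)/5.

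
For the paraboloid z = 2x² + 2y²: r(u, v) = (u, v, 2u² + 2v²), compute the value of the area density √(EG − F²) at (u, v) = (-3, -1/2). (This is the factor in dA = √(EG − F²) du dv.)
√(EG − F²)|_{(-3, -1/2)} = sqrt(149)

E = 16*u^2 + 1, F = 16*u*v, G = 16*v^2 + 1, so EG − F² = 16*u^2 + 16*v^2 + 1. Taking the positive square root: √(EG − F²) = sqrt(16*u^2 + 16*v^2 + 1). At (u, v) = (-3, -1/2): sqrt(149).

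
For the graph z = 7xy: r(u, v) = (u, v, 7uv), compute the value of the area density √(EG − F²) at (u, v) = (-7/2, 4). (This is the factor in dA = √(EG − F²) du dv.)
√(EG − F²)|_{(-7/2, 4)} = sqrt(5541)/2

E = 49*v^2 + 1, F = 49*u*v, G = 49*u^2 + 1, so EG − F² = 49*u^2 + 49*v^2 + 1. Taking the positive square root: √(EG − F²) = sqrt(49*u^2 + 49*v^2 + 1). At (u, v) = (-7/2, 4): sqrt(5541)/2.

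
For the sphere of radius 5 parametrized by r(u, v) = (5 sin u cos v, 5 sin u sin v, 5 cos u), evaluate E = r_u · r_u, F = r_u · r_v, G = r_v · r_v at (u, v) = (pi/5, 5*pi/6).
E = 25;  F = 0;  G = 125/8 - 25*sqrt(5)/8

Partials: r_u = (5*cos(u)*cos(v), 5*sin(v)*cos(u), -5*sin(u)), r_v = (-5*sin(u)*sin(v), 5*sin(u)*cos(v), 0). As functions of (u, v):
  E = r_u · r_u = 25,
  F = r_u · r_v = 0,
  G = r_v · r_v = 25*sin(u)^2.
Evaluating at (u, v) = (pi/5, 5*pi/6): E = 25, F = 0, G = 125/8 - 25*sqrt(5)/8.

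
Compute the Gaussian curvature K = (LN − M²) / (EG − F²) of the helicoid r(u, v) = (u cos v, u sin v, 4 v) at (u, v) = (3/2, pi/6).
K = -256/5329

Coefficients of the first fundamental form: E = 1, F = 0, G = u^2 + 16.
Coefficients of the second fundamental form: L = 0, M = -4/sqrt(u^2 + 16), N = 0.
Assemble K = (LN − M²)/(EG − F²) = -16/(u^2 + 16)^2. At (u, v) = (3/2, pi/6): K = -256/5329.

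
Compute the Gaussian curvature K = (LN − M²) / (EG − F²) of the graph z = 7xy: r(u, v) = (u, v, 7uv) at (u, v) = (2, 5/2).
K = -784/4052169

Coefficients of the first fundamental form: E = 49*v^2 + 1, F = 49*u*v, G = 49*u^2 + 1.
Coefficients of the second fundamental form: L = 0, M = 7/sqrt(49*u^2 + 49*v^2 + 1), N = 0.
Assemble K = (LN − M²)/(EG − F²) = -49/(2401*u^4 + 4802*u^2*v^2 + 98*u^2 + 2401*v^4 + 98*v^2 + 1). At (u, v) = (2, 5/2): K = -784/4052169.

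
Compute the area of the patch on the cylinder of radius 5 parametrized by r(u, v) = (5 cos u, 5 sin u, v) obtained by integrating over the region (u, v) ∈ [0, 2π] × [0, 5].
Area = 50*pi

Area = ∫∫ √(EG − F²) du dv with √(EG − F²) = 5. Integrating over [0, 2π] × [0, 5] gives 50*pi.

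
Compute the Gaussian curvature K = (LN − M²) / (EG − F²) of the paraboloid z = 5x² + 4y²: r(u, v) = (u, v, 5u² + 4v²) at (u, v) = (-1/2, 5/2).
K = 20/45369

Coefficients of the first fundamental form: E = 100*u^2 + 1, F = 80*u*v, G = 64*v^2 + 1.
Coefficients of the second fundamental form: L = 10/sqrt(100*u^2 + 64*v^2 + 1), M = 0, N = 8/sqrt(100*u^2 + 64*v^2 + 1).
Assemble K = (LN − M²)/(EG − F²) = 80/(10000*u^4 + 12800*u^2*v^2 + 200*u^2 + 4096*v^4 + 128*v^2 + 1). At (u, v) = (-1/2, 5/2): K = 20/45369.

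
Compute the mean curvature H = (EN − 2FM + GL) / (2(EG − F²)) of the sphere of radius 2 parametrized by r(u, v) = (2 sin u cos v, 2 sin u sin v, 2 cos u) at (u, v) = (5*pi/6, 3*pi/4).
H = -1/2

With E = 4, F = 0, G = 4*sin(u)^2, L = -2*sin(u)/Abs(sin(u)), M = 0, N = -2*sin(u)^3/Abs(sin(u)), assemble
  H = (EN − 2FM + GL) / (2(EG − F²)) = -sin(u)/(2*Abs(sin(u))).
At (u, v) = (5*pi/6, 3*pi/4): H = -1/2.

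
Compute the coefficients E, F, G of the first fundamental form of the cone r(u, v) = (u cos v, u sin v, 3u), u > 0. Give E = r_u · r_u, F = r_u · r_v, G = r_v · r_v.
E = 10;  F = 0;  G = u^2

Compute partials: r_u = (cos(v), sin(v), 3), r_v = (-u*sin(v), u*cos(v), 0). Then
  E = r_u · r_u = 10,
  F = r_u · r_v = 0,
  G = r_v · r_v = u^2.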